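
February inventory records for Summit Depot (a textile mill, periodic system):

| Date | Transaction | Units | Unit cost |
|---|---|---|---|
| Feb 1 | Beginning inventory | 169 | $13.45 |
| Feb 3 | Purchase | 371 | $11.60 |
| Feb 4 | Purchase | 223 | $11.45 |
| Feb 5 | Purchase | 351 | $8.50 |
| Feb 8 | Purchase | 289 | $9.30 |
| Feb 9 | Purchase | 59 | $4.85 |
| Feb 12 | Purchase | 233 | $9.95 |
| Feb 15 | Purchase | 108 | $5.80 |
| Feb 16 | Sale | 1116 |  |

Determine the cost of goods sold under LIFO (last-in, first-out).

COGS = $9,772.30

Feb 16, 1116 sold [LIFO — newest first]: 108 @ $5.80 + 233 @ $9.95 + 59 @ $4.85 + 289 @ $9.30 + 351 @ $8.50 + 76 @ $11.45 = $9,772.30
Ending inventory: 169 @ $13.45 + 371 @ $11.60 + 147 @ $11.45 = $8,259.80
Check: goods available $18,032.10 = COGS $9,772.30 + ending $8,259.80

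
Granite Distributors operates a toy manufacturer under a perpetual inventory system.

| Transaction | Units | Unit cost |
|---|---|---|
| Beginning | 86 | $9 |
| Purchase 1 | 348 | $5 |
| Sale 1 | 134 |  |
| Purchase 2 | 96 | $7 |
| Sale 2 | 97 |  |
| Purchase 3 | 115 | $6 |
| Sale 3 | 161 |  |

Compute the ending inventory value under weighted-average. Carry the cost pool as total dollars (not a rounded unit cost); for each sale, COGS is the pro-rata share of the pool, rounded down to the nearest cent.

Ending inventory = $1,533.60

After Beginning: 86 on hand, pool $774.00 (≈ $9.0000 each)
After Purchase 1: 434 on hand, pool $2,514.00 (≈ $5.7926 each)
Sale 1, sell 134: 134/434 × $2,514.00 → $776.21
After Purchase 2: 396 on hand, pool $2,409.79 (≈ $6.0853 each)
Sale 2, sell 97: 97/396 × $2,409.79 → $590.27
After Purchase 3: 414 on hand, pool $2,509.52 (≈ $6.0616 each)
Sale 3, sell 161: 161/414 × $2,509.52 → $975.92
Total COGS = $776.21 + $590.27 + $975.92 = $2,342.40
Ending inventory (cost pool remaining) = $1,533.60
Check: goods available $3,876.00 = COGS $2,342.40 + ending $1,533.60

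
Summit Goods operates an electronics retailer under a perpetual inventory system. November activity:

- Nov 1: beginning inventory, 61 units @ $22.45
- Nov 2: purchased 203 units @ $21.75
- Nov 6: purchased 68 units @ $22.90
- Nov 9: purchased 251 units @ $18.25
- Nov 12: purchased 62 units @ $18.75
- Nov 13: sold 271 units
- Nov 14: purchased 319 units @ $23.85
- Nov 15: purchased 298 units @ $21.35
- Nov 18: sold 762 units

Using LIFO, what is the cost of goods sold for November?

Nov 13, 271 sold [LIFO — newest first]: 62 @ $18.75 + 209 @ $18.25 = $4,976.75
Nov 18, 762 sold [LIFO — newest first]: 298 @ $21.35 + 319 @ $23.85 + 42 @ $18.25 + 68 @ $22.90 + 35 @ $21.75 = $17,055.40
Total COGS = $4,976.75 + $17,055.40 = $22,032.15
Ending inventory: 61 @ $22.45 + 168 @ $21.75 = $5,023.45
Check: goods available $27,055.60 = COGS $22,032.15 + ending $5,023.45

COGS = $22,032.15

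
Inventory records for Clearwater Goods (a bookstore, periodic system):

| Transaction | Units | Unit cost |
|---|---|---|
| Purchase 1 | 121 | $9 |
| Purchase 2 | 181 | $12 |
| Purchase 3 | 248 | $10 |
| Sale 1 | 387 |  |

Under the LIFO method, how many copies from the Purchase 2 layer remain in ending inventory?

Sale 1 (387) [LIFO — newest first]: 248 @ $10 + 139 @ $12 = $4,148
Ending inventory: 121 @ $9 + 42 @ $12 = $1,593
Check: goods available $5,741 = COGS $4,148 + ending $1,593

42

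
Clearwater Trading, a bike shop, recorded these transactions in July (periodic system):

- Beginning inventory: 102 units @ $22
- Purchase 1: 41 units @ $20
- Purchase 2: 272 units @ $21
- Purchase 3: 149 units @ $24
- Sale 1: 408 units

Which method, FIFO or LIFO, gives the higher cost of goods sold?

FIFO COGS: 102 @ $22 + 41 @ $20 + 265 @ $21 = $8,629
LIFO COGS: 149 @ $24 + 259 @ $21 = $9,015

LIFO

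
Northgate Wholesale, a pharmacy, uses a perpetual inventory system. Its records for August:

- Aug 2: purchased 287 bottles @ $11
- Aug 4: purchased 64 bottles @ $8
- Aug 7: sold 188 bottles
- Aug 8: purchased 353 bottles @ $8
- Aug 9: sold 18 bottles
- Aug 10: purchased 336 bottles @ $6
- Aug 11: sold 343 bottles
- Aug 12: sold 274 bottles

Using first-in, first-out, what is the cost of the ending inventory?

Aug 7, 188 sold [FIFO — oldest first]: 188 @ $11 = $2,068
Aug 9, 18 sold [FIFO — oldest first]: 18 @ $11 = $198
Aug 11, 343 sold [FIFO — oldest first]: 81 @ $11 + 64 @ $8 + 198 @ $8 = $2,987
Aug 12, 274 sold [FIFO — oldest first]: 155 @ $8 + 119 @ $6 = $1,954
Total COGS = $2,068 + $198 + $2,987 + $1,954 = $7,207
Ending inventory: 217 @ $6 = $1,302

Ending inventory = $1,302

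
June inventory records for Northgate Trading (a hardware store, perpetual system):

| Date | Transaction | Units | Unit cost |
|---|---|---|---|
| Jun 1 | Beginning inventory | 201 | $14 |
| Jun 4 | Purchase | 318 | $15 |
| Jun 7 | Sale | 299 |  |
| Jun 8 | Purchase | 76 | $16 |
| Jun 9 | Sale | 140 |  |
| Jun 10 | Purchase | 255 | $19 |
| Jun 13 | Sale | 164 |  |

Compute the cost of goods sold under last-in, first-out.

Jun 7, 299 sold [LIFO — newest first]: 299 @ $15 = $4,485
Jun 9, 140 sold [LIFO — newest first]: 76 @ $16 + 19 @ $15 + 45 @ $14 = $2,131
Jun 13, 164 sold [LIFO — newest first]: 164 @ $19 = $3,116
Total COGS = $4,485 + $2,131 + $3,116 = $9,732
Ending inventory: 156 @ $14 + 91 @ $19 = $3,913
Check: goods available $13,645 = COGS $9,732 + ending $3,913

COGS = $9,732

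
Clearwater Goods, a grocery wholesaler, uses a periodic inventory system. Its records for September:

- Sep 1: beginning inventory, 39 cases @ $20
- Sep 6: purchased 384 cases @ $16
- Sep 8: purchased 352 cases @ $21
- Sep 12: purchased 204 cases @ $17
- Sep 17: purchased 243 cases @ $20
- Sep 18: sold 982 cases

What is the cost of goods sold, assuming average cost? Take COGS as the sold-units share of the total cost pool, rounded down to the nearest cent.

Sep 18, sell 982: 982/1222 × $22,644.00 → $18,196.73
Ending inventory (cost pool remaining) = $4,447.27

COGS = $18,196.73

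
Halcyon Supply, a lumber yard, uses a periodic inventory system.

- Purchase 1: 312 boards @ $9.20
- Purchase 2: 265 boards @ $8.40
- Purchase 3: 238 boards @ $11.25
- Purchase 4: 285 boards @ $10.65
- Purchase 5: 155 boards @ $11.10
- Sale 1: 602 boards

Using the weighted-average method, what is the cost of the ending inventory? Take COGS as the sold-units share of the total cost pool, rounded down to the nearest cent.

Ending inventory = $6,519.42

Sale 1, sell 602: 602/1255 × $12,529.65 → $6,010.23
Ending inventory (cost pool remaining) = $6,519.42
Check: goods available $12,529.65 = COGS $6,010.23 + ending $6,519.42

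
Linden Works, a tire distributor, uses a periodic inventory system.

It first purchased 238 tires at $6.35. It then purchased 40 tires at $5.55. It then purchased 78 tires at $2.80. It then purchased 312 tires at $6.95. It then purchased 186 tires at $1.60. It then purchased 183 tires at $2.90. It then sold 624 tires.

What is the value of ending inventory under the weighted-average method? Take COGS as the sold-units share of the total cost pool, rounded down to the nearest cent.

Ending inventory = $1,970.78

Sale 1, sell 624: 624/1037 × $4,948.40 → $2,977.62
Ending inventory (cost pool remaining) = $1,970.78
Check: goods available $4,948.40 = COGS $2,977.62 + ending $1,970.78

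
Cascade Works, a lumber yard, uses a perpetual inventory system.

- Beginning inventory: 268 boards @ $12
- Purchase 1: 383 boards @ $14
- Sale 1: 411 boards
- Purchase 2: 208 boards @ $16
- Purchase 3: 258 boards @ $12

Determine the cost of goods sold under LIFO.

COGS = $5,698

Sale 1 (411) [LIFO — newest first]: 383 @ $14 + 28 @ $12 = $5,698
Ending inventory: 240 @ $12 + 208 @ $16 + 258 @ $12 = $9,304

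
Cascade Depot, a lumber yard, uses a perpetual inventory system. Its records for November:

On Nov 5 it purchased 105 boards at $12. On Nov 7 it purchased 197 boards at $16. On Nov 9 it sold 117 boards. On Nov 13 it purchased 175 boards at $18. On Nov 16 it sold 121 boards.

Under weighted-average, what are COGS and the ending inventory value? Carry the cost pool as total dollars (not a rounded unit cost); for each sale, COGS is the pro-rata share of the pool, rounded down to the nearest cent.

COGS = $3,676.44; ending inventory = $3,885.56

After Nov 5: 105 on hand, pool $1,260.00 (≈ $12.0000 each)
After Nov 7: 302 on hand, pool $4,412.00 (≈ $14.6093 each)
Nov 9, sell 117: 117/302 × $4,412.00 → $1,709.28
After Nov 13: 360 on hand, pool $5,852.72 (≈ $16.2576 each)
Nov 16, sell 121: 121/360 × $5,852.72 → $1,967.16
Total COGS = $1,709.28 + $1,967.16 = $3,676.44
Ending inventory (cost pool remaining) = $3,885.56
Check: goods available $7,562.00 = COGS $3,676.44 + ending $3,885.56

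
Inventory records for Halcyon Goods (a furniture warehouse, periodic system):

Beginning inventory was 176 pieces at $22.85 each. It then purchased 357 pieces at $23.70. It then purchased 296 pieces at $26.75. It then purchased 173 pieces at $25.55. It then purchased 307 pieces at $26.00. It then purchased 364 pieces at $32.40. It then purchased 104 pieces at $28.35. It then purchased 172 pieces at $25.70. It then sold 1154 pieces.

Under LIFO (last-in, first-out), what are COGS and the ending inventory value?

Sale 1 (1154) [LIFO — newest first]: 172 @ $25.70 + 104 @ $28.35 + 364 @ $32.40 + 307 @ $26.00 + 173 @ $25.55 + 34 @ $26.75 = $32,474.05
Ending inventory: 176 @ $22.85 + 357 @ $23.70 + 262 @ $26.75 = $19,491.00
Check: goods available $51,965.05 = COGS $32,474.05 + ending $19,491.00

COGS = $32,474.05; ending inventory = $19,491.00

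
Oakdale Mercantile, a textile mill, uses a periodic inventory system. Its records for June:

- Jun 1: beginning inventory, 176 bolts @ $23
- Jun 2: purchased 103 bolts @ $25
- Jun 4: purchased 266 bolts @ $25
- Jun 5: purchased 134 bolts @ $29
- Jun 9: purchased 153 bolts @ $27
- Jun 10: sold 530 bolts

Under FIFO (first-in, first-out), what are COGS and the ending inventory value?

COGS = $12,898; ending inventory = $8,392

Jun 10, 530 sold [FIFO — oldest first]: 176 @ $23 + 103 @ $25 + 251 @ $25 = $12,898
Ending inventory: 15 @ $25 + 134 @ $29 + 153 @ $27 = $8,392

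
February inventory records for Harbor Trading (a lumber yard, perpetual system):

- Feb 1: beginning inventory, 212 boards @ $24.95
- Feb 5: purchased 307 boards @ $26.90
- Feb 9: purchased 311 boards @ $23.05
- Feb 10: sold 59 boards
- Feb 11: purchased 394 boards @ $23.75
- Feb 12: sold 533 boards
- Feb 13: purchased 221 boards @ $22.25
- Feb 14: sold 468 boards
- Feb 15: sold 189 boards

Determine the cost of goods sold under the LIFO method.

Feb 10, 59 sold [LIFO — newest first]: 59 @ $23.05 = $1,359.95
Feb 12, 533 sold [LIFO — newest first]: 394 @ $23.75 + 139 @ $23.05 = $12,561.45
Feb 14, 468 sold [LIFO — newest first]: 221 @ $22.25 + 113 @ $23.05 + 134 @ $26.90 = $11,126.50
Feb 15, 189 sold [LIFO — newest first]: 173 @ $26.90 + 16 @ $24.95 = $5,052.90
Total COGS = $1,359.95 + $12,561.45 + $11,126.50 + $5,052.90 = $30,100.80
Ending inventory: 196 @ $24.95 = $4,890.20
Check: goods available $34,991.00 = COGS $30,100.80 + ending $4,890.20

COGS = $30,100.80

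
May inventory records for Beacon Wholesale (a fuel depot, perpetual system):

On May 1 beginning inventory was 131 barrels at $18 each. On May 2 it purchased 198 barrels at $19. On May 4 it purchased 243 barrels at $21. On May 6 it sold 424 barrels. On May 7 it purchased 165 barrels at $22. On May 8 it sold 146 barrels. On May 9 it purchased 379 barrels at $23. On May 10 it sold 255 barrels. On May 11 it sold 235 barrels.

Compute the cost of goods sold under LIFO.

May 6, 424 sold [LIFO — newest first]: 243 @ $21 + 181 @ $19 = $8,542
May 8, 146 sold [LIFO — newest first]: 146 @ $22 = $3,212
May 10, 255 sold [LIFO — newest first]: 255 @ $23 = $5,865
May 11, 235 sold [LIFO — newest first]: 124 @ $23 + 19 @ $22 + 17 @ $19 + 75 @ $18 = $4,943
Total COGS = $8,542 + $3,212 + $5,865 + $4,943 = $22,562
Ending inventory: 56 @ $18 = $1,008

COGS = $22,562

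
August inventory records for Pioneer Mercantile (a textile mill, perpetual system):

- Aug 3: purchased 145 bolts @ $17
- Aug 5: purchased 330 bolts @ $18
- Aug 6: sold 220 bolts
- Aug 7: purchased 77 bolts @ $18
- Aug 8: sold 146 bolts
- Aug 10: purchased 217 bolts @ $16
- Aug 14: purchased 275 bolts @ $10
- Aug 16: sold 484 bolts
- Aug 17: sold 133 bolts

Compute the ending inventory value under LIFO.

Ending inventory = $1,037

Aug 6, 220 sold [LIFO — newest first]: 220 @ $18 = $3,960
Aug 8, 146 sold [LIFO — newest first]: 77 @ $18 + 69 @ $18 = $2,628
Aug 16, 484 sold [LIFO — newest first]: 275 @ $10 + 209 @ $16 = $6,094
Aug 17, 133 sold [LIFO — newest first]: 8 @ $16 + 41 @ $18 + 84 @ $17 = $2,294
Total COGS = $3,960 + $2,628 + $6,094 + $2,294 = $14,976
Ending inventory: 61 @ $17 = $1,037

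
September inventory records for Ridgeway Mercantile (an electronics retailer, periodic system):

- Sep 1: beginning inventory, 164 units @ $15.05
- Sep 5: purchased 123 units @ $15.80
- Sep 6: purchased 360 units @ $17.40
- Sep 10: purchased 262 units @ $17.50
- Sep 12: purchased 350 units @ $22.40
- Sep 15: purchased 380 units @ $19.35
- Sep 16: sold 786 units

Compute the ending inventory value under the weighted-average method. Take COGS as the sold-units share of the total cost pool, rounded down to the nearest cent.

Ending inventory = $15,849.26

Sep 16, sell 786: 786/1639 × $30,453.60 → $14,604.34
Ending inventory (cost pool remaining) = $15,849.26
Check: goods available $30,453.60 = COGS $14,604.34 + ending $15,849.26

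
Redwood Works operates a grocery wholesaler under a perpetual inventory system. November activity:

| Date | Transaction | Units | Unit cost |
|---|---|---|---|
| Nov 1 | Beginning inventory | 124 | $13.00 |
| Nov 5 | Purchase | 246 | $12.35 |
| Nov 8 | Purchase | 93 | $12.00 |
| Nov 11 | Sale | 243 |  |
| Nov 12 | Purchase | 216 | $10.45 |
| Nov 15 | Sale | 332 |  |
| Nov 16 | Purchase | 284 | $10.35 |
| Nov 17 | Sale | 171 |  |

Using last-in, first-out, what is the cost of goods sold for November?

COGS = $8,441.15

Nov 11, 243 sold [LIFO — newest first]: 93 @ $12.00 + 150 @ $12.35 = $2,968.50
Nov 15, 332 sold [LIFO — newest first]: 216 @ $10.45 + 96 @ $12.35 + 20 @ $13.00 = $3,702.80
Nov 17, 171 sold [LIFO — newest first]: 171 @ $10.35 = $1,769.85
Total COGS = $2,968.50 + $3,702.80 + $1,769.85 = $8,441.15
Ending inventory: 104 @ $13.00 + 113 @ $10.35 = $2,521.55
Check: goods available $10,962.70 = COGS $8,441.15 + ending $2,521.55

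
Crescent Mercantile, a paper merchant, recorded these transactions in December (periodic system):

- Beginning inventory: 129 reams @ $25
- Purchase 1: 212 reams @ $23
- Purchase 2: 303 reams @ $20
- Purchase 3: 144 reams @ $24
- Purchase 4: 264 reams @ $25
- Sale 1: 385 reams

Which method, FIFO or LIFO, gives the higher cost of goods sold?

LIFO

FIFO COGS: 129 @ $25 + 212 @ $23 + 44 @ $20 = $8,981
LIFO COGS: 264 @ $25 + 121 @ $24 = $9,504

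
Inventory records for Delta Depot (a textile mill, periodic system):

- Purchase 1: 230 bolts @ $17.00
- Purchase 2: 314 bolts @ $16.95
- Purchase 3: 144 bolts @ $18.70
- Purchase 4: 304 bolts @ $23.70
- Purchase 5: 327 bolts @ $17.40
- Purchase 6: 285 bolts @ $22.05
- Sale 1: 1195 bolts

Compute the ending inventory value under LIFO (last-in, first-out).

Sale 1 (1195) [LIFO — newest first]: 285 @ $22.05 + 327 @ $17.40 + 304 @ $23.70 + 144 @ $18.70 + 135 @ $16.95 = $24,159.90
Ending inventory: 230 @ $17.00 + 179 @ $16.95 = $6,944.05
Check: goods available $31,103.95 = COGS $24,159.90 + ending $6,944.05

Ending inventory = $6,944.05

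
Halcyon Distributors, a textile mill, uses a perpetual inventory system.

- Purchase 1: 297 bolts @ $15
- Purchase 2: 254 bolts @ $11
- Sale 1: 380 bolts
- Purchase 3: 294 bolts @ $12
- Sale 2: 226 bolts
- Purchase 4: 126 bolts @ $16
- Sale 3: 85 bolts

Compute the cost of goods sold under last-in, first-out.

COGS = $8,756

Sale 1 (380) [LIFO — newest first]: 254 @ $11 + 126 @ $15 = $4,684
Sale 2 (226) [LIFO — newest first]: 226 @ $12 = $2,712
Sale 3 (85) [LIFO — newest first]: 85 @ $16 = $1,360
Total COGS = $4,684 + $2,712 + $1,360 = $8,756
Ending inventory: 171 @ $15 + 68 @ $12 + 41 @ $16 = $4,037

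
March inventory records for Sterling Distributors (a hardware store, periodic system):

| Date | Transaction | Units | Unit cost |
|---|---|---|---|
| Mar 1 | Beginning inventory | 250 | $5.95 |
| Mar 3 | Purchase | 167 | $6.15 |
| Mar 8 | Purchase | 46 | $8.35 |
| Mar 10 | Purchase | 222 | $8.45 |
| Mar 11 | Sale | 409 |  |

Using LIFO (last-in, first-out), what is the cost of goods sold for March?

COGS = $3,127.15

Mar 11, 409 sold [LIFO — newest first]: 222 @ $8.45 + 46 @ $8.35 + 141 @ $6.15 = $3,127.15
Ending inventory: 250 @ $5.95 + 26 @ $6.15 = $1,647.40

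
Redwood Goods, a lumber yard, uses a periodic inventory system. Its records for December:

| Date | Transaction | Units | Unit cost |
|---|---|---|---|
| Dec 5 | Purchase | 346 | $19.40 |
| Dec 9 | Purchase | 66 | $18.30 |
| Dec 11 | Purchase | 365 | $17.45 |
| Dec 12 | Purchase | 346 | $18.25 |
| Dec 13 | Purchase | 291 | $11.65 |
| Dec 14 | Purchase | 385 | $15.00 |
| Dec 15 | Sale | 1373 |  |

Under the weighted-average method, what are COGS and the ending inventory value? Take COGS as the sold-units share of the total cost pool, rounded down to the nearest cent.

COGS = $22,719.83; ending inventory = $7,049.27

Dec 15, sell 1373: 1373/1799 × $29,769.10 → $22,719.83
Ending inventory (cost pool remaining) = $7,049.27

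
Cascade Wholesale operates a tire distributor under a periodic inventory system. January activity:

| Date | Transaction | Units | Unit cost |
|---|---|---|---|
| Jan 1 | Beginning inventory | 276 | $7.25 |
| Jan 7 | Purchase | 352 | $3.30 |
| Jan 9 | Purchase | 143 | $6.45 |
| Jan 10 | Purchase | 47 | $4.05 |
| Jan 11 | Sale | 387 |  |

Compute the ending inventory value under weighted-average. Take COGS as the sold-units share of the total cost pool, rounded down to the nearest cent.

Ending inventory = $2,252.64

Jan 11, sell 387: 387/818 × $4,275.30 → $2,022.66
Ending inventory (cost pool remaining) = $2,252.64
Check: goods available $4,275.30 = COGS $2,022.66 + ending $2,252.64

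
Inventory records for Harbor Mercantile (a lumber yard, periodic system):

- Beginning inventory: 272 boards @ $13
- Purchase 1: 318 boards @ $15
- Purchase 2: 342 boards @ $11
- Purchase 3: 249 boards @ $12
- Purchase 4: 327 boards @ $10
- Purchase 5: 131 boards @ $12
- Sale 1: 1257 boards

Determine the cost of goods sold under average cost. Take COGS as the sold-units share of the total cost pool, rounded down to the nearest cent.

Sale 1, sell 1257: 1257/1639 × $19,898.00 → $15,260.39
Ending inventory (cost pool remaining) = $4,637.61

COGS = $15,260.39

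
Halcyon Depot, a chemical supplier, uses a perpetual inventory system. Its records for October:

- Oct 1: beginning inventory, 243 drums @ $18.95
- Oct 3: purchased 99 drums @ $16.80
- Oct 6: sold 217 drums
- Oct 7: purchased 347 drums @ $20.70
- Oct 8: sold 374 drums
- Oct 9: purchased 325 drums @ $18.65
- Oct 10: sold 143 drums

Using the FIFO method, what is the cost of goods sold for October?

COGS = $14,290.20

Oct 6, 217 sold [FIFO — oldest first]: 217 @ $18.95 = $4,112.15
Oct 8, 374 sold [FIFO — oldest first]: 26 @ $18.95 + 99 @ $16.80 + 249 @ $20.70 = $7,310.20
Oct 10, 143 sold [FIFO — oldest first]: 98 @ $20.70 + 45 @ $18.65 = $2,867.85
Total COGS = $4,112.15 + $7,310.20 + $2,867.85 = $14,290.20
Ending inventory: 280 @ $18.65 = $5,222.00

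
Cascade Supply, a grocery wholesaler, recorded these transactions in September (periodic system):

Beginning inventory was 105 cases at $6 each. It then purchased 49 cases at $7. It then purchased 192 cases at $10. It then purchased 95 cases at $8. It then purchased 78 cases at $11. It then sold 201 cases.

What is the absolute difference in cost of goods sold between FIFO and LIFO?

$455

FIFO COGS: 105 @ $6 + 49 @ $7 + 47 @ $10 = $1,443
LIFO COGS: 78 @ $11 + 95 @ $8 + 28 @ $10 = $1,898
Difference = |$1,443 − $1,898| = $455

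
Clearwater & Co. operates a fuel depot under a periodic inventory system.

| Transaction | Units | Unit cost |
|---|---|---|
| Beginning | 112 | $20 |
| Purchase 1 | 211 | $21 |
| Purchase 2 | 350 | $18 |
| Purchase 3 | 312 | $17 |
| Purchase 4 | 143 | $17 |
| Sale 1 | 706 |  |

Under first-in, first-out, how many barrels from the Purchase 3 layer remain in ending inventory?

279

Sale 1 (706) [FIFO — oldest first]: 112 @ $20 + 211 @ $21 + 350 @ $18 + 33 @ $17 = $13,532
Ending inventory: 279 @ $17 + 143 @ $17 = $7,174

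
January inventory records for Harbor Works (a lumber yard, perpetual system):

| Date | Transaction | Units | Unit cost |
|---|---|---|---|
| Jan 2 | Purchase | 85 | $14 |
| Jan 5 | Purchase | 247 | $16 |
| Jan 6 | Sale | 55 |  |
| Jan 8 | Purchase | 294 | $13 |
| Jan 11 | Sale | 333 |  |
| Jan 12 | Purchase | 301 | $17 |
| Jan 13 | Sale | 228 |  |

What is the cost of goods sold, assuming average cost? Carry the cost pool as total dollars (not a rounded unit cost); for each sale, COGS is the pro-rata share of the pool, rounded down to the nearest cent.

After Jan 2: 85 on hand, pool $1,190.00 (≈ $14.0000 each)
After Jan 5: 332 on hand, pool $5,142.00 (≈ $15.4880 each)
Jan 6, sell 55: 55/332 × $5,142.00 → $851.83
After Jan 8: 571 on hand, pool $8,112.17 (≈ $14.2070 each)
Jan 11, sell 333: 333/571 × $8,112.17 → $4,730.91
After Jan 12: 539 on hand, pool $8,498.26 (≈ $15.7667 each)
Jan 13, sell 228: 228/539 × $8,498.26 → $3,594.81
Total COGS = $851.83 + $4,730.91 + $3,594.81 = $9,177.55
Ending inventory (cost pool remaining) = $4,903.45
Check: goods available $14,081.00 = COGS $9,177.55 + ending $4,903.45

COGS = $9,177.55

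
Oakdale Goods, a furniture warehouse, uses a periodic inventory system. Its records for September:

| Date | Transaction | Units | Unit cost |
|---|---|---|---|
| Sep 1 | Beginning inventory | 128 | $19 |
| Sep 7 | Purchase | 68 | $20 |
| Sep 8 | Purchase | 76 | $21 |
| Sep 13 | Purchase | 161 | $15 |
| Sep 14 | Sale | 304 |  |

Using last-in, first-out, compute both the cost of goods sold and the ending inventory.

COGS = $5,351; ending inventory = $2,452

Sep 14, 304 sold [LIFO — newest first]: 161 @ $15 + 76 @ $21 + 67 @ $20 = $5,351
Ending inventory: 128 @ $19 + 1 @ $20 = $2,452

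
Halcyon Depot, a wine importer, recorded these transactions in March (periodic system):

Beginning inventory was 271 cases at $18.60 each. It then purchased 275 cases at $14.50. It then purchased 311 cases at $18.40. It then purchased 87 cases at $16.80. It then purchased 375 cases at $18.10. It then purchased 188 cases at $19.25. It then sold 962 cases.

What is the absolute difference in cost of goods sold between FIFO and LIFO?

$1,067.10

FIFO COGS: 271 @ $18.60 + 275 @ $14.50 + 311 @ $18.40 + 87 @ $16.80 + 18 @ $18.10 = $16,537.90
LIFO COGS: 188 @ $19.25 + 375 @ $18.10 + 87 @ $16.80 + 311 @ $18.40 + 1 @ $14.50 = $17,605.00
Difference = |$16,537.90 − $17,605.00| = $1,067.10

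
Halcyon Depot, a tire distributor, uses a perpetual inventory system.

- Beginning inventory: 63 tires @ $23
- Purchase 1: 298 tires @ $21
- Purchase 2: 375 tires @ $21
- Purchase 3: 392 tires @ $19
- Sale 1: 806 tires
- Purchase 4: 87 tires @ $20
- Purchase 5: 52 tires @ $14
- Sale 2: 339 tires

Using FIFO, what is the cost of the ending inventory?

Ending inventory = $2,128

Sale 1 (806) [FIFO — oldest first]: 63 @ $23 + 298 @ $21 + 375 @ $21 + 70 @ $19 = $16,912
Sale 2 (339) [FIFO — oldest first]: 322 @ $19 + 17 @ $20 = $6,458
Total COGS = $16,912 + $6,458 = $23,370
Ending inventory: 70 @ $20 + 52 @ $14 = $2,128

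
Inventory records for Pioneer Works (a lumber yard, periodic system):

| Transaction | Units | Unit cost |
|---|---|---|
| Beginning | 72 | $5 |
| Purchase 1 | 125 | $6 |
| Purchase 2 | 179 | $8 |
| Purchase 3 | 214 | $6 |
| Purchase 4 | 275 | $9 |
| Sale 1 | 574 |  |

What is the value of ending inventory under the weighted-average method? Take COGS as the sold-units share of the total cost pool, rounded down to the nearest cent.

Ending inventory = $2,119.76

Sale 1, sell 574: 574/865 × $6,301.00 → $4,181.24
Ending inventory (cost pool remaining) = $2,119.76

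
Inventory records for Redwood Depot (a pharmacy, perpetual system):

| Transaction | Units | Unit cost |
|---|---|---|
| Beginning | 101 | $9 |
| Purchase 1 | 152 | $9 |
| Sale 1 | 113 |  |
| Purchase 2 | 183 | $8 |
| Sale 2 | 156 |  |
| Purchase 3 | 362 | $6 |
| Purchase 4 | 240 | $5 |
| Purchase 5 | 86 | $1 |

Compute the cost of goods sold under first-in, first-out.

Sale 1 (113) [FIFO — oldest first]: 101 @ $9 + 12 @ $9 = $1,017
Sale 2 (156) [FIFO — oldest first]: 140 @ $9 + 16 @ $8 = $1,388
Total COGS = $1,017 + $1,388 = $2,405
Ending inventory: 167 @ $8 + 362 @ $6 + 240 @ $5 + 86 @ $1 = $4,794
Check: goods available $7,199 = COGS $2,405 + ending $4,794

COGS = $2,405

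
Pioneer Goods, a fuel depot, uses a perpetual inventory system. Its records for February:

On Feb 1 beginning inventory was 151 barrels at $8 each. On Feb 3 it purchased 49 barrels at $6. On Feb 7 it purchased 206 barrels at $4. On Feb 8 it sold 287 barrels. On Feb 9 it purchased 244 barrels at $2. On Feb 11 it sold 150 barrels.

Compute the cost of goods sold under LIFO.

Feb 8, 287 sold [LIFO — newest first]: 206 @ $4 + 49 @ $6 + 32 @ $8 = $1,374
Feb 11, 150 sold [LIFO — newest first]: 150 @ $2 = $300
Total COGS = $1,374 + $300 = $1,674
Ending inventory: 119 @ $8 + 94 @ $2 = $1,140
Check: goods available $2,814 = COGS $1,674 + ending $1,140

COGS = $1,674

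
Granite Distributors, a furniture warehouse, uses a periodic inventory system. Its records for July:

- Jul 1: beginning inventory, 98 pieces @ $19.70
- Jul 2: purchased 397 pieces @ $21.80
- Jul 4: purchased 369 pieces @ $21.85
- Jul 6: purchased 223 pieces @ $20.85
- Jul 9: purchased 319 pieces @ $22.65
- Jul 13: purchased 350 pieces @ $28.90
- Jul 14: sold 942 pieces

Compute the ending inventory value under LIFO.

Ending inventory = $17,555.35

Jul 14, 942 sold [LIFO — newest first]: 350 @ $28.90 + 319 @ $22.65 + 223 @ $20.85 + 50 @ $21.85 = $23,082.40
Ending inventory: 98 @ $19.70 + 397 @ $21.80 + 319 @ $21.85 = $17,555.35
Check: goods available $40,637.75 = COGS $23,082.40 + ending $17,555.35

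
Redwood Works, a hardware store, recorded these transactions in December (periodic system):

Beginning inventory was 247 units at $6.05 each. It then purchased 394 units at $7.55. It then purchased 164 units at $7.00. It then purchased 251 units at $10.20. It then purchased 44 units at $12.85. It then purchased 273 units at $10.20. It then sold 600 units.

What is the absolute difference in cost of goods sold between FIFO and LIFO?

FIFO COGS: 247 @ $6.05 + 353 @ $7.55 = $4,159.50
LIFO COGS: 273 @ $10.20 + 44 @ $12.85 + 251 @ $10.20 + 32 @ $7.00 = $6,134.20
Difference = |$4,159.50 − $6,134.20| = $1,974.70

$1,974.70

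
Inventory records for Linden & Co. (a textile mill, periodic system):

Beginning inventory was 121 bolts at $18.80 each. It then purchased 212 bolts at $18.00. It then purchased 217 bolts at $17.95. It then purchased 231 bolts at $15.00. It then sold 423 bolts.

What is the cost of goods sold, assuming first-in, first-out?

Sale 1 (423) [FIFO — oldest first]: 121 @ $18.80 + 212 @ $18.00 + 90 @ $17.95 = $7,706.30
Ending inventory: 127 @ $17.95 + 231 @ $15.00 = $5,744.65

COGS = $7,706.30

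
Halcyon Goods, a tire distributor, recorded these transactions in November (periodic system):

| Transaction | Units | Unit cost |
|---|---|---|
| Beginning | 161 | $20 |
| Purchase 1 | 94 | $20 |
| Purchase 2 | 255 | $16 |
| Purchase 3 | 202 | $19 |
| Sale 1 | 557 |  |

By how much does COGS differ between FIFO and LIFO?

$155

FIFO COGS: 161 @ $20 + 94 @ $20 + 255 @ $16 + 47 @ $19 = $10,073
LIFO COGS: 202 @ $19 + 255 @ $16 + 94 @ $20 + 6 @ $20 = $9,918
Difference = |$10,073 − $9,918| = $155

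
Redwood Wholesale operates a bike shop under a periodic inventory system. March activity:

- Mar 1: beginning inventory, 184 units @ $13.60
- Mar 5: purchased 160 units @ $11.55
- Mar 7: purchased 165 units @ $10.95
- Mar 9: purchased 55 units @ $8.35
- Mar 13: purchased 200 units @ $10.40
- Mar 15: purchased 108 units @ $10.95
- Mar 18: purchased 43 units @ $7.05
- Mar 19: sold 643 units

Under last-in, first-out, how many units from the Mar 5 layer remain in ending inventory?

Mar 19, 643 sold [LIFO — newest first]: 43 @ $7.05 + 108 @ $10.95 + 200 @ $10.40 + 55 @ $8.35 + 165 @ $10.95 + 72 @ $11.55 = $6,663.35
Ending inventory: 184 @ $13.60 + 88 @ $11.55 = $3,518.80

88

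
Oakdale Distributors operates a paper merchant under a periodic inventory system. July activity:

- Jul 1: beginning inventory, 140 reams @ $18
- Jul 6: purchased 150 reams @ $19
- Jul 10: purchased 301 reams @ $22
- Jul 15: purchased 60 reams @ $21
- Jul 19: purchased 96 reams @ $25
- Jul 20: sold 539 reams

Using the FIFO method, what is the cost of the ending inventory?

Jul 20, 539 sold [FIFO — oldest first]: 140 @ $18 + 150 @ $19 + 249 @ $22 = $10,848
Ending inventory: 52 @ $22 + 60 @ $21 + 96 @ $25 = $4,804

Ending inventory = $4,804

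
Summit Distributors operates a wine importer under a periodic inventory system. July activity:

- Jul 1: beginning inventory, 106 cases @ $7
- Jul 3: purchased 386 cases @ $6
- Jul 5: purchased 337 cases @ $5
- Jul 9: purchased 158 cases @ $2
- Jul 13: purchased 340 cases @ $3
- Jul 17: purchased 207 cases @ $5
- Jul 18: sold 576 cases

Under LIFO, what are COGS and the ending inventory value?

COGS = $2,113; ending inventory = $5,001

Jul 18, 576 sold [LIFO — newest first]: 207 @ $5 + 340 @ $3 + 29 @ $2 = $2,113
Ending inventory: 106 @ $7 + 386 @ $6 + 337 @ $5 + 129 @ $2 = $5,001
Check: goods available $7,114 = COGS $2,113 + ending $5,001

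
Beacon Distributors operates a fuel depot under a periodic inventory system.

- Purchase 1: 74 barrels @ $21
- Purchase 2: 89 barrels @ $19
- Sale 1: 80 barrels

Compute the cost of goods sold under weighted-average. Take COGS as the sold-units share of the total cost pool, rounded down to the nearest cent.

Sale 1, sell 80: 80/163 × $3,245.00 → $1,592.63
Ending inventory (cost pool remaining) = $1,652.37
Check: goods available $3,245.00 = COGS $1,592.63 + ending $1,652.37

COGS = $1,592.63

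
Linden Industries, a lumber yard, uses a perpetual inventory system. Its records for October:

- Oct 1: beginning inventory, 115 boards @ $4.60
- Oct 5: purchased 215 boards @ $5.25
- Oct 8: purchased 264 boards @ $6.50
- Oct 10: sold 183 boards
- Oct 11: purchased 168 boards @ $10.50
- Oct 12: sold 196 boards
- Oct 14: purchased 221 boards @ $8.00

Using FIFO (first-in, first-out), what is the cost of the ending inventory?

Ending inventory = $4,929.50

Oct 10, 183 sold [FIFO — oldest first]: 115 @ $4.60 + 68 @ $5.25 = $886.00
Oct 12, 196 sold [FIFO — oldest first]: 147 @ $5.25 + 49 @ $6.50 = $1,090.25
Total COGS = $886.00 + $1,090.25 = $1,976.25
Ending inventory: 215 @ $6.50 + 168 @ $10.50 + 221 @ $8.00 = $4,929.50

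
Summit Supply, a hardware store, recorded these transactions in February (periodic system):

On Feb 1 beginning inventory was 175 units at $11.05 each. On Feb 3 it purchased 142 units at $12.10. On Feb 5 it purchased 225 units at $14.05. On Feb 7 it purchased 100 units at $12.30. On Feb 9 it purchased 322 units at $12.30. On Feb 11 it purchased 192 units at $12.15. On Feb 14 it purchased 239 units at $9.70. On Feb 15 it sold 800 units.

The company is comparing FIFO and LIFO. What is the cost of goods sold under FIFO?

FIFO COGS: 175 @ $11.05 + 142 @ $12.10 + 225 @ $14.05 + 100 @ $12.30 + 158 @ $12.30 = $9,986.60
LIFO COGS: 239 @ $9.70 + 192 @ $12.15 + 322 @ $12.30 + 47 @ $12.30 = $9,189.80

COGS = $9,986.60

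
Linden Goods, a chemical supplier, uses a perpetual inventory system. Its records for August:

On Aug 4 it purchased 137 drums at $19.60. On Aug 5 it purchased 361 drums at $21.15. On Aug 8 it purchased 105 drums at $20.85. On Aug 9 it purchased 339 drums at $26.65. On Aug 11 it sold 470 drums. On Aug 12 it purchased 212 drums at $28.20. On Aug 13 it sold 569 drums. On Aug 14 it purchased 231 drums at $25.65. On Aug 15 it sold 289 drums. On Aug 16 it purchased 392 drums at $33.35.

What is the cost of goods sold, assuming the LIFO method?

COGS = $32,330.30

Aug 11, 470 sold [LIFO — newest first]: 339 @ $26.65 + 105 @ $20.85 + 26 @ $21.15 = $11,773.50
Aug 13, 569 sold [LIFO — newest first]: 212 @ $28.20 + 335 @ $21.15 + 22 @ $19.60 = $13,494.85
Aug 15, 289 sold [LIFO — newest first]: 231 @ $25.65 + 58 @ $19.60 = $7,061.95
Total COGS = $11,773.50 + $13,494.85 + $7,061.95 = $32,330.30
Ending inventory: 57 @ $19.60 + 392 @ $33.35 = $14,190.40
Check: goods available $46,520.70 = COGS $32,330.30 + ending $14,190.40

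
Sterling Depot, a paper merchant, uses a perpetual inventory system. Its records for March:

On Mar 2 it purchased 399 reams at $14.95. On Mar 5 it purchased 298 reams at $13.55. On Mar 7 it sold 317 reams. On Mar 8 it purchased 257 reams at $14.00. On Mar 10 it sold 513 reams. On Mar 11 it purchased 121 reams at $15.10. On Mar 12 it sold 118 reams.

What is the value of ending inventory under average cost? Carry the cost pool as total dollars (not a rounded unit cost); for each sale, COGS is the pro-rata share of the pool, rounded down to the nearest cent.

Ending inventory = $1,860.48

After Mar 2: 399 on hand, pool $5,965.05 (≈ $14.9500 each)
After Mar 5: 697 on hand, pool $10,002.95 (≈ $14.3514 each)
Mar 7, sell 317: 317/697 × $10,002.95 → $4,549.40
After Mar 8: 637 on hand, pool $9,051.55 (≈ $14.2097 each)
Mar 10, sell 513: 513/637 × $9,051.55 → $7,289.55
After Mar 11: 245 on hand, pool $3,589.10 (≈ $14.6494 each)
Mar 12, sell 118: 118/245 × $3,589.10 → $1,728.62
Total COGS = $4,549.40 + $7,289.55 + $1,728.62 = $13,567.57
Ending inventory (cost pool remaining) = $1,860.48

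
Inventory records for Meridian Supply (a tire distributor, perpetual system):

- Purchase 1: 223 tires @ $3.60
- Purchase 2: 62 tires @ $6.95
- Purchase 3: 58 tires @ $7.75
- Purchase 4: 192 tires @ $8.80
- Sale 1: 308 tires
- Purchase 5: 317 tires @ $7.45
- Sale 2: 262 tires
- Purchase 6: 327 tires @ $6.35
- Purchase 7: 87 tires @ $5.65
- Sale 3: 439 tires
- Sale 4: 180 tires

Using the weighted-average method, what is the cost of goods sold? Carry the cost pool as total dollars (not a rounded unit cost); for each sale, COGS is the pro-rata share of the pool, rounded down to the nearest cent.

After Purchase 1: 223 on hand, pool $802.80 (≈ $3.6000 each)
After Purchase 2: 285 on hand, pool $1,233.70 (≈ $4.3288 each)
After Purchase 3: 343 on hand, pool $1,683.20 (≈ $4.9073 each)
After Purchase 4: 535 on hand, pool $3,372.80 (≈ $6.3043 each)
Sale 1, sell 308: 308/535 × $3,372.80 → $1,941.72
After Purchase 5: 544 on hand, pool $3,792.73 (≈ $6.9719 each)
Sale 2, sell 262: 262/544 × $3,792.73 → $1,826.64
After Purchase 6: 609 on hand, pool $4,042.54 (≈ $6.6380 each)
After Purchase 7: 696 on hand, pool $4,534.09 (≈ $6.5145 each)
Sale 3, sell 439: 439/696 × $4,534.09 → $2,859.86
Sale 4, sell 180: 180/257 × $1,674.23 → $1,172.61
Total COGS = $1,941.72 + $1,826.64 + $2,859.86 + $1,172.61 = $7,800.83
Ending inventory (cost pool remaining) = $501.62

COGS = $7,800.83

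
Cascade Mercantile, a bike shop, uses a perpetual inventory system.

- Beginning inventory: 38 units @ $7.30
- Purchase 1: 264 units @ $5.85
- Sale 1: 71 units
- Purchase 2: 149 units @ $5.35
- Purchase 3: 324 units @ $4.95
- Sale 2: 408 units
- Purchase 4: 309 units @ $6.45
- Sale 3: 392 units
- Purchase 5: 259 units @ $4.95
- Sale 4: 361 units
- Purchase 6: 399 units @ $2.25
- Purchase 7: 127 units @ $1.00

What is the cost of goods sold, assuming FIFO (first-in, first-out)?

Sale 1 (71) [FIFO — oldest first]: 38 @ $7.30 + 33 @ $5.85 = $470.45
Sale 2 (408) [FIFO — oldest first]: 231 @ $5.85 + 149 @ $5.35 + 28 @ $4.95 = $2,287.10
Sale 3 (392) [FIFO — oldest first]: 296 @ $4.95 + 96 @ $6.45 = $2,084.40
Sale 4 (361) [FIFO — oldest first]: 213 @ $6.45 + 148 @ $4.95 = $2,106.45
Total COGS = $470.45 + $2,287.10 + $2,084.40 + $2,106.45 = $6,948.40
Ending inventory: 111 @ $4.95 + 399 @ $2.25 + 127 @ $1.00 = $1,574.20

COGS = $6,948.40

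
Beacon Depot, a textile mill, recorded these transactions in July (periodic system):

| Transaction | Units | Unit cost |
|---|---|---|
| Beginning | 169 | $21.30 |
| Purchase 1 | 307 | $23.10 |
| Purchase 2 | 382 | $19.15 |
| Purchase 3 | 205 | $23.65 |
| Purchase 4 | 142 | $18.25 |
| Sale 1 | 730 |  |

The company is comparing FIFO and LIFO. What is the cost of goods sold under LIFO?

COGS = $14,778.15

FIFO COGS: 169 @ $21.30 + 307 @ $23.10 + 254 @ $19.15 = $15,555.50
LIFO COGS: 142 @ $18.25 + 205 @ $23.65 + 382 @ $19.15 + 1 @ $23.10 = $14,778.15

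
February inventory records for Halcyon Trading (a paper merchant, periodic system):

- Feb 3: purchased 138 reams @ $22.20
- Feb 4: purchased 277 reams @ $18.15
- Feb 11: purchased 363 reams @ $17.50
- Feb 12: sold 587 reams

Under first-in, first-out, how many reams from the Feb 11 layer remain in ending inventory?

Feb 12, 587 sold [FIFO — oldest first]: 138 @ $22.20 + 277 @ $18.15 + 172 @ $17.50 = $11,101.15
Ending inventory: 191 @ $17.50 = $3,342.50
Check: goods available $14,443.65 = COGS $11,101.15 + ending $3,342.50

191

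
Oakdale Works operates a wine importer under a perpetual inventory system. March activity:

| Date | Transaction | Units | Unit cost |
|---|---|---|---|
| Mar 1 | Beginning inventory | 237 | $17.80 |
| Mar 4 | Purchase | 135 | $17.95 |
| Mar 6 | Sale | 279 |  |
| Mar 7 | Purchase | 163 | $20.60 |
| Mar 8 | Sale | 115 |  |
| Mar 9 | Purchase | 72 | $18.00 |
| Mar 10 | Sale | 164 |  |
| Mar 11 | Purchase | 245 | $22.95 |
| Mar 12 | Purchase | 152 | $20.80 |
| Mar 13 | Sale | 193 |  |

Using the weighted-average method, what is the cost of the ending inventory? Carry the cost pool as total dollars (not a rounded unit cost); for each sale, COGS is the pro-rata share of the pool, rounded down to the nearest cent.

Ending inventory = $5,512.87

After Mar 1: 237 on hand, pool $4,218.60 (≈ $17.8000 each)
After Mar 4: 372 on hand, pool $6,641.85 (≈ $17.8544 each)
Mar 6, sell 279: 279/372 × $6,641.85 → $4,981.38
After Mar 7: 256 on hand, pool $5,018.27 (≈ $19.6026 each)
Mar 8, sell 115: 115/256 × $5,018.27 → $2,254.30
After Mar 9: 213 on hand, pool $4,059.97 (≈ $19.0609 each)
Mar 10, sell 164: 164/213 × $4,059.97 → $3,125.98
After Mar 11: 294 on hand, pool $6,556.74 (≈ $22.3018 each)
After Mar 12: 446 on hand, pool $9,718.34 (≈ $21.7900 each)
Mar 13, sell 193: 193/446 × $9,718.34 → $4,205.47
Total COGS = $4,981.38 + $2,254.30 + $3,125.98 + $4,205.47 = $14,567.13
Ending inventory (cost pool remaining) = $5,512.87
Check: goods available $20,080.00 = COGS $14,567.13 + ending $5,512.87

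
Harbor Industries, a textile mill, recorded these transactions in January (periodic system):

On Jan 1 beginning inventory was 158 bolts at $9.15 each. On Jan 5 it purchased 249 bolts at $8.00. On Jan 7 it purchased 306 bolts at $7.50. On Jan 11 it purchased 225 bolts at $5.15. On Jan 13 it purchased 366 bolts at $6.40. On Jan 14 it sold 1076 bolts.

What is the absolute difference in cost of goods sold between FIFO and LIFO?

$546.50

FIFO COGS: 158 @ $9.15 + 249 @ $8.00 + 306 @ $7.50 + 225 @ $5.15 + 138 @ $6.40 = $7,774.65
LIFO COGS: 366 @ $6.40 + 225 @ $5.15 + 306 @ $7.50 + 179 @ $8.00 = $7,228.15
Difference = |$7,774.65 − $7,228.15| = $546.50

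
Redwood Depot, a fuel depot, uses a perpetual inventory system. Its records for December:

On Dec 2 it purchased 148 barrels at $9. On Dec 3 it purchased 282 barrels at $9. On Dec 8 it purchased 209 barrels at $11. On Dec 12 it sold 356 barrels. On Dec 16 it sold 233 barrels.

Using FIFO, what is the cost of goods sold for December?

COGS = $5,619

Dec 12, 356 sold [FIFO — oldest first]: 148 @ $9 + 208 @ $9 = $3,204
Dec 16, 233 sold [FIFO — oldest first]: 74 @ $9 + 159 @ $11 = $2,415
Total COGS = $3,204 + $2,415 = $5,619
Ending inventory: 50 @ $11 = $550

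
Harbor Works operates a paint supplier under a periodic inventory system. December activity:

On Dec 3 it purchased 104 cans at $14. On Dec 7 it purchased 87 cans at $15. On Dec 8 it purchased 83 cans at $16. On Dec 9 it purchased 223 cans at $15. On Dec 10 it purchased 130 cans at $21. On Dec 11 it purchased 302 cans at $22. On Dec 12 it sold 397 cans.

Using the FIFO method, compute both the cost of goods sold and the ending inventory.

COGS = $5,934; ending inventory = $10,874

Dec 12, 397 sold [FIFO — oldest first]: 104 @ $14 + 87 @ $15 + 83 @ $16 + 123 @ $15 = $5,934
Ending inventory: 100 @ $15 + 130 @ $21 + 302 @ $22 = $10,874
Check: goods available $16,808 = COGS $5,934 + ending $10,874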